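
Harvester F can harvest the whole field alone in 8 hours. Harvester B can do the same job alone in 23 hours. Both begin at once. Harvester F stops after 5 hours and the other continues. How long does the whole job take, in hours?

69/8 hours

In the first 5 hours the combined rate is 31/184, so 155/184 of the job is done, leaving 29/184.
After Harvester F leaves the rate is 1/23 per hour; the remaining 29/184 takes 29/8 hours.
Total = 5 + 29/8 = 69/8 hours.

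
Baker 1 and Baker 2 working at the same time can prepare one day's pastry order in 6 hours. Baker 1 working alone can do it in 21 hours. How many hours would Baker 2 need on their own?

42/5 hours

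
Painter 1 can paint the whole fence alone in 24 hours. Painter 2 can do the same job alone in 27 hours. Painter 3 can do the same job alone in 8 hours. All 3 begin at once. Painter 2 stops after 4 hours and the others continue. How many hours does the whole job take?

46/9 hours

In the first 4 hours the combined rate is 11/54, so 22/27 of the job is done, leaving 5/27.
After painter 2 leaves the rate is 1/6 per hour; the remaining 5/27 takes 10/9 hours.
Total = 4 + 10/9 = 46/9 hours.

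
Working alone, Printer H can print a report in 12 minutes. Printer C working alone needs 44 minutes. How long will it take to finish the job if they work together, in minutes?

66/7 minutes

With two workers the combined time is the product over the sum: 12·44/(12+44) = 528/56 = 66/7 minutes.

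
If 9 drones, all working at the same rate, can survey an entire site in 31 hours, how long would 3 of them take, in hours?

Total work is 9·31 = 279 drone-hours.
With 3 drones: 279/3 = 93 hours.

93 hours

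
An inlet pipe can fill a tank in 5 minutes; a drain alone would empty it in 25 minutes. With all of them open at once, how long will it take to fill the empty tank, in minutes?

Net rate = 1/5 − 1/25 = (5 − 1)/25 = 4/25 per minute.
Filling time = 1 ÷ (4/25) = 25/4 minutes.

25/4 minutes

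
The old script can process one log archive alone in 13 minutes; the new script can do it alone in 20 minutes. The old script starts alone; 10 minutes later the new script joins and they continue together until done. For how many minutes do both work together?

In 10 minutes the old script does 10/13 of the job, leaving 3/13.
The old script and the new script together work at 33/260 per minute, so finishing takes 3/13 ÷ 33/260 = 20/11 minutes.

20/11 minutes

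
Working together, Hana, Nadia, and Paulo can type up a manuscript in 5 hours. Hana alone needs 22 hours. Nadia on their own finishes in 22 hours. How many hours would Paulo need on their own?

Combined rate is 1/5 per hour.
Known contribution: 1/22 + 1/22 = (1 + 1)/22 = 2/22 = 1/11 per hour.
So Paulo's rate is 1/5 − 1/11 = 6/55, meaning 55/6 hours alone.

55/6 hours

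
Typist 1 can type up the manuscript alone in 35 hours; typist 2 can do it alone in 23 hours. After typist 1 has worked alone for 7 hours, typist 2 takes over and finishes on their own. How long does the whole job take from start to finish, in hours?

127/5 hours

In 7 hours typist 1 does 7/35 = 1/5 of the job, leaving 4/5.
Typist 2 works at 1/23 per hour, so finishing takes 4/5 ÷ 1/23 = 92/5 hours.
Total time = 7 + 92/5 = 127/5 hours.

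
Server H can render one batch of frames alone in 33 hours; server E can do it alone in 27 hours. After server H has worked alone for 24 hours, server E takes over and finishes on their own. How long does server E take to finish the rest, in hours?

81/11 hours

In 24 hours server H does 24/33 = 8/11 of the job, leaving 3/11.
Server E works at 1/27 per hour, so finishing takes 3/11 ÷ 1/27 = 81/11 hours.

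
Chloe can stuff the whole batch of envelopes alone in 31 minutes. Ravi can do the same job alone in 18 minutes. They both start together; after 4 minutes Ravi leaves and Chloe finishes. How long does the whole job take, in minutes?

217/9 minutes

In the first 4 minutes the combined rate is 49/558, so 98/279 of the job is done, leaving 181/279.
After Ravi leaves the rate is 1/31 per minute; the remaining 181/279 takes 181/9 minutes.
Total = 4 + 181/9 = 217/9 minutes.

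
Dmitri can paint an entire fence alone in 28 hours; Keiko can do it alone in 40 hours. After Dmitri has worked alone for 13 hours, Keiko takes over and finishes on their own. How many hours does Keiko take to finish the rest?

In 13 hours Dmitri does 13/28 of the job, leaving 15/28.
Keiko works at 1/40 per hour, so finishing takes 15/28 ÷ 1/40 = 150/7 hours.

150/7 hours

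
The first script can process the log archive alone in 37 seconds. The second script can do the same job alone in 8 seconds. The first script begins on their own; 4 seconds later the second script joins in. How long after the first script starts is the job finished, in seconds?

148/15 seconds

In the first 4 seconds the first script alone does 4/37 of the job, leaving 33/37.
Once everyone is working, combined rate: 1/37 + 1/8 = (8 + 37)/296 = 45/296 per second.
Remaining 33/37 at 45/296 per second takes 88/15 seconds.
Total from the start = 4 + 88/15 = 148/15 seconds.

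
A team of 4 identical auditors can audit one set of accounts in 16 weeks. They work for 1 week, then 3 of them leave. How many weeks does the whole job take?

One auditor does 1/64 of the job per week.
After 1 week with 4 auditors, 1/16 is done (15/16 left).
With 1 auditor the rate is 1/64, so the rest takes 15/16 ÷ 1/64 = 60 weeks.
Total = 1 + 60 = 61 weeks.

61 weeks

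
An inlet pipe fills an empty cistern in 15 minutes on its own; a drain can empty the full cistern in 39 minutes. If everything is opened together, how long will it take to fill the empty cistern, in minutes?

195/8 minutes

Net rate = 1/15 − 1/39 = (13 − 5)/195 = 8/195 per minute.
Filling time = 1 ÷ (8/195) = 195/8 minutes.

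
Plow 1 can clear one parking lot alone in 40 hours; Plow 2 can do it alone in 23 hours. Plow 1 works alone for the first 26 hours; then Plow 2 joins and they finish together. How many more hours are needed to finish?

46/9 hours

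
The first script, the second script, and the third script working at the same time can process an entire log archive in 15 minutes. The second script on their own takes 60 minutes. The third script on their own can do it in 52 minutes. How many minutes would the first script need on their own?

65/2 minutes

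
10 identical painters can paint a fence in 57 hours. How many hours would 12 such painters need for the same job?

95/2 hours

Total work is 10·57 = 570 painter-hours.
With 12 painters: 570/12 = 95/2 hours.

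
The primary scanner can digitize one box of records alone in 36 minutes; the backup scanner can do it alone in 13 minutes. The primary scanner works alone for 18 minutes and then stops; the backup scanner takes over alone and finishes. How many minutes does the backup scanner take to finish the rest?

In 18 minutes the primary scanner does 18/36 = 1/2 of the job, leaving 1/2.
The backup scanner works at 1/13 per minute, so finishing takes 1/2 ÷ 1/13 = 13/2 minutes.

13/2 minutes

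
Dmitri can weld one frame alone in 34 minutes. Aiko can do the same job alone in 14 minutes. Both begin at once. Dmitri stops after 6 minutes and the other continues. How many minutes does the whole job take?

In the first 6 minutes the combined rate is 12/119, so 72/119 of the job is done, leaving 47/119.
After Dmitri leaves the rate is 1/14 per minute; the remaining 47/119 takes 94/17 minutes.
Total = 6 + 94/17 = 196/17 minutes.

196/17 minutes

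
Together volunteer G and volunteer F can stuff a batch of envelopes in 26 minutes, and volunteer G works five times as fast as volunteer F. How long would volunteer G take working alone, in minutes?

Let volunteer F's rate be r; then volunteer G's rate is 5r, so together (5 + 1)r = 6r = 1/26.
Thus r = 1/156 per minute.
Volunteer F alone: 156 minutes; volunteer G alone: 156/5 minutes.

156/5 minutes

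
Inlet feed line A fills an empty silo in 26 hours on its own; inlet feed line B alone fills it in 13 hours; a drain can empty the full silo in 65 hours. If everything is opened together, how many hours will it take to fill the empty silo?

10 hours

Net rate = 1/26 + 1/13 − 1/65 = (5 + 10 − 2)/130 = 13/130 = 1/10 per hour.
Filling time = 1 ÷ (1/10) = 10 hours.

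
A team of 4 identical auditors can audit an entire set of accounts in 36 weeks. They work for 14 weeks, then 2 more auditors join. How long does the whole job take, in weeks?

One auditor does 1/144 of the job per week.
After 14 weeks with 4 auditors, 7/18 is done (11/18 left).
With 6 auditors the rate is 6/144 = 1/24, so the rest takes 11/18 ÷ 1/24 = 44/3 weeks.
Total = 14 + 44/3 = 86/3 weeks.

86/3 weeks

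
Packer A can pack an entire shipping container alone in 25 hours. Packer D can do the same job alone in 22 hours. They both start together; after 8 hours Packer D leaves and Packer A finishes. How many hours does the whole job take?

175/11 hours

In the first 8 hours the combined rate is 47/550, so 188/275 of the job is done, leaving 87/275.
After Packer D leaves the rate is 1/25 per hour; the remaining 87/275 takes 87/11 hours.
Total = 8 + 87/11 = 175/11 hours.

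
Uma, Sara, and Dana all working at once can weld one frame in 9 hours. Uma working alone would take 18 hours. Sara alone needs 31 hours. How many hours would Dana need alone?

Combined rate is 1/9 per hour.
Known contribution: 1/18 + 1/31 = (31 + 18)/558 = 49/558 per hour.
So Dana's rate is 1/9 − 49/558 = 13/558, meaning 558/13 hours alone.

558/13 hours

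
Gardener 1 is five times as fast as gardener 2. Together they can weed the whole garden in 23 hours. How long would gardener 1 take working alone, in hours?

Let gardener 2's rate be r; then gardener 1's rate is 5r, so together (5 + 1)r = 6r = 1/23.
Thus r = 1/138 per hour.
Gardener 2 alone: 138 hours; gardener 1 alone: 138/5 hours.

138/5 hours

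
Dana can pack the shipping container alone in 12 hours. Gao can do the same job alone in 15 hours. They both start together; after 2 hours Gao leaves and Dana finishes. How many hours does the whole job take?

52/5 hours

In the first 2 hours the combined rate is 3/20, so 3/10 of the job is done, leaving 7/10.
After Gao leaves the rate is 1/12 per hour; the remaining 7/10 takes 42/5 hours.
Total = 2 + 42/5 = 52/5 hours.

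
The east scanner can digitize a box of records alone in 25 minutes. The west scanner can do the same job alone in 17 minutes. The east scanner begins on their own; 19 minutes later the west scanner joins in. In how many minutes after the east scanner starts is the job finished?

In the first 19 minutes the east scanner alone does 19/25 of the job, leaving 6/25.
Once everyone is working, combined rate: 1/25 + 1/17 = (17 + 25)/425 = 42/425 per minute.
Remaining 6/25 at 42/425 per minute takes 17/7 minutes.
Total from the start = 19 + 17/7 = 150/7 minutes.

150/7 minutes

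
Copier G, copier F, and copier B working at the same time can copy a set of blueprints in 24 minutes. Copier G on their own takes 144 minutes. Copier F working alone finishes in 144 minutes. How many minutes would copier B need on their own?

Combined rate is 1/24 per minute.
Known contribution: 1/144 + 1/144 = (1 + 1)/144 = 2/144 = 1/72 per minute.
So copier B's rate is 1/24 − 1/72 = 1/36, meaning 36 minutes alone.

36 minutes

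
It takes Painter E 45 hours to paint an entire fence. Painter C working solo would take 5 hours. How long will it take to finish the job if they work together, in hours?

Combined rate: 1/45 + 1/5 = (1 + 9)/45 = 10/45 = 2/9 per hour.
Time = 1 ÷ (2/9) = 9/2 hours.

9/2 hours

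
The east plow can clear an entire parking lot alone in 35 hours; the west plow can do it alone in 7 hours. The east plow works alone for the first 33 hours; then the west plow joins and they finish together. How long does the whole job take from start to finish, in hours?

In 33 hours the east plow does 33/35 of the job, leaving 2/35.
The east plow and the west plow together work at 6/35 per hour, so finishing takes 2/35 ÷ 6/35 = 1/3 hours.
Total time = 33 + 1/3 = 100/3 hours.

100/3 hours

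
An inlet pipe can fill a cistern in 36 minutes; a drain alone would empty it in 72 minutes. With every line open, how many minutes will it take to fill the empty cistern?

72 minutes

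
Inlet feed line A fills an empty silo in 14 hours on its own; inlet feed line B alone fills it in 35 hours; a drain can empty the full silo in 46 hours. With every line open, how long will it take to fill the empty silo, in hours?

Net rate = 1/14 + 1/35 − 1/46 = (115 + 46 − 35)/1610 = 126/1610 = 9/115 per hour.
Filling time = 1 ÷ (9/115) = 115/9 hours.

115/9 hours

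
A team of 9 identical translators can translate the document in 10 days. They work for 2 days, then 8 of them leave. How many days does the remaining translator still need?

One translator does 1/90 of the job per day.
After 2 days with 9 translators, 1/5 is done (4/5 left).
With 1 translator the rate is 1/90, so the rest takes 4/5 ÷ 1/90 = 72 days.

72 days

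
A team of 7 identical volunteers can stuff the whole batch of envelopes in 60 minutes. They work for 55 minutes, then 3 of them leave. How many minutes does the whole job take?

255/4 minutes

One volunteer does 1/420 of the job per minute.
After 55 minutes with 7 volunteers, 11/12 is done (1/12 left).
With 4 volunteers the rate is 4/420 = 1/105, so the rest takes 1/12 ÷ 1/105 = 35/4 minutes.
Total = 55 + 35/4 = 255/4 minutes.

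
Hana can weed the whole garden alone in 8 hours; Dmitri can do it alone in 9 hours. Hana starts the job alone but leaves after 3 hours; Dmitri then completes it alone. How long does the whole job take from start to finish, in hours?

69/8 hours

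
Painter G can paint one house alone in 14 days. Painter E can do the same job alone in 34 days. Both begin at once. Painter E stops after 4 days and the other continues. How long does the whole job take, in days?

210/17 days

In the first 4 days the combined rate is 12/119, so 48/119 of the job is done, leaving 71/119.
After painter E leaves the rate is 1/14 per day; the remaining 71/119 takes 142/17 days.
Total = 4 + 142/17 = 210/17 days.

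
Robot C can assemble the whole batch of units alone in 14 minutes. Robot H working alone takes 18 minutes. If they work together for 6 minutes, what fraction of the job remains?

5/21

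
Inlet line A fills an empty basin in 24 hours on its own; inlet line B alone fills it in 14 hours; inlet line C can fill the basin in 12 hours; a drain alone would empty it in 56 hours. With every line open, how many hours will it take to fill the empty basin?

Net rate = 1/24 + 1/14 + 1/12 − 1/56 = (7 + 12 + 14 − 3)/168 = 30/168 = 5/28 per hour.
Filling time = 1 ÷ (5/28) = 28/5 hours.

28/5 hours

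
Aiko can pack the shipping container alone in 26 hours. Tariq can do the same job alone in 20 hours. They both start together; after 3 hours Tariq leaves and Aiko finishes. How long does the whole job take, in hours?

In the first 3 hours the combined rate is 23/260, so 69/260 of the job is done, leaving 191/260.
After Tariq leaves the rate is 1/26 per hour; the remaining 191/260 takes 191/10 hours.
Total = 3 + 191/10 = 221/10 hours.

221/10 hours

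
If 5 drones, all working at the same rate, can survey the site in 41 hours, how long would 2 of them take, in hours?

205/2 hours

Total work is 5·41 = 205 drone-hours.
With 2 drones: 205/2 hours.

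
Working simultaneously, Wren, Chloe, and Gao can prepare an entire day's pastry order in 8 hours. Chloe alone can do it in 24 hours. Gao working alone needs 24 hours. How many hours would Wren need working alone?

24 hours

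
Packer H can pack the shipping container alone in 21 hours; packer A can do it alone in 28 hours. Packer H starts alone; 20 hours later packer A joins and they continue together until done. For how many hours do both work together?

4/7 hours

In 20 hours packer H does 20/21 of the job, leaving 1/21.
Packer H and packer A together work at 1/12 per hour, so finishing takes 1/21 ÷ 1/12 = 4/7 hours.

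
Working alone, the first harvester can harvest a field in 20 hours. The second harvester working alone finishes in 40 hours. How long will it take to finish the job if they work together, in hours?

Combined rate: 1/20 + 1/40 = (2 + 1)/40 = 3/40 per hour.
Time = 1 ÷ (3/40) = 40/3 hours.

40/3 hours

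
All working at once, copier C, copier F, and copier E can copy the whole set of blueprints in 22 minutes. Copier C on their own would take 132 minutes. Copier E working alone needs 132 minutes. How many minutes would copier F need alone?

33 minutes

Combined rate is 1/22 per minute.
Known contribution: 1/132 + 1/132 = (1 + 1)/132 = 2/132 = 1/66 per minute.
So copier F's rate is 1/22 − 1/66 = 1/33, meaning 33 minutes alone.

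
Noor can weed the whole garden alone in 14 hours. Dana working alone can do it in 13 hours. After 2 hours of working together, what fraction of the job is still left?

64/91

Combined rate: 1/14 + 1/13 = (13 + 14)/182 = 27/182 per hour.
In 2 hours they complete 2·27/182 = 27/91 of the job.
So 64/91 remains.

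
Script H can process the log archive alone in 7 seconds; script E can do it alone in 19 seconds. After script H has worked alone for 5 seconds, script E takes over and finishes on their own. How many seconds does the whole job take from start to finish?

73/7 seconds

In 5 seconds script H does 5/7 of the job, leaving 2/7.
Script E works at 1/19 per second, so finishing takes 2/7 ÷ 1/19 = 38/7 seconds.
Total time = 5 + 38/7 = 73/7 seconds.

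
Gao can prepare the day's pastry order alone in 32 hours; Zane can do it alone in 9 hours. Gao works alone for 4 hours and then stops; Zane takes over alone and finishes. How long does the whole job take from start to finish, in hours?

95/8 hours

In 4 hours Gao does 4/32 = 1/8 of the job, leaving 7/8.
Zane works at 1/9 per hour, so finishing takes 7/8 ÷ 1/9 = 63/8 hours.
Total time = 4 + 63/8 = 95/8 hours.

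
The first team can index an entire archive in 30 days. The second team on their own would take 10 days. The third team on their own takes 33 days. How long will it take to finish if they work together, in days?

55/9 days

Combined rate: 1/30 + 1/10 + 1/33 = (11 + 33 + 10)/330 = 54/330 = 9/55 per day.
Time = 1 ÷ (9/55) = 55/9 days.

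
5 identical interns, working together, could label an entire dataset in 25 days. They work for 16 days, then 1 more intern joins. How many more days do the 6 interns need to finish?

One intern does 1/125 of the job per day.
After 16 days with 5 interns, 16/25 is done (9/25 left).
With 6 interns the rate is 6/125, so the rest takes 9/25 ÷ 6/125 = 15/2 days.

15/2 days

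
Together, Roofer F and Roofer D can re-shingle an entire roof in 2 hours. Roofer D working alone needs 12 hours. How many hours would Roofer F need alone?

Combined rate is 1/2 per hour.
Known contribution: 1/12 per hour.
So Roofer F's rate is 1/2 − 1/12 = 5/12, meaning 12/5 hours alone.

12/5 hours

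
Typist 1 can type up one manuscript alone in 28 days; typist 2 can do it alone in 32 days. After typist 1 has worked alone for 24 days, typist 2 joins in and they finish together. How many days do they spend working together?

32/15 days

In 24 days typist 1 does 24/28 = 6/7 of the job, leaving 1/7.
Typist 1 and typist 2 together work at 15/224 per day, so finishing takes 1/7 ÷ 15/224 = 32/15 days.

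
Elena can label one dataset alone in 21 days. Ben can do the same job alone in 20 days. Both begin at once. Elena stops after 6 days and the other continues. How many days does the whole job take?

100/7 days

In the first 6 days the combined rate is 41/420, so 41/70 of the job is done, leaving 29/70.
After Elena leaves the rate is 1/20 per day; the remaining 29/70 takes 58/7 days.
Total = 6 + 58/7 = 100/7 days.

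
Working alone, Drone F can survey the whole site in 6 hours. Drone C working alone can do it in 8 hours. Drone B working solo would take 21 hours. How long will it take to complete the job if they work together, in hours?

Combined rate: 1/6 + 1/8 + 1/21 = (28 + 21 + 8)/168 = 57/168 = 19/56 per hour.
Time = 1 ÷ (19/56) = 56/19 hours.

56/19 hours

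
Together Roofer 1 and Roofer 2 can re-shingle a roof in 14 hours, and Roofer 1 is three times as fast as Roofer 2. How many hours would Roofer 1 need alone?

Let Roofer 2's rate be r; then Roofer 1's rate is 3r, so together (3 + 1)r = 4r = 1/14.
Thus r = 1/56 per hour.
Roofer 2 alone: 56 hours; Roofer 1 alone: 56/3 hours.

56/3 hours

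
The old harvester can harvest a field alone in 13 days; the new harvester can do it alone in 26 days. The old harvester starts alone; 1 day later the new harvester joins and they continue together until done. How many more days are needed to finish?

8 days

In 1 day the old harvester does 1/13 of the job, leaving 12/13.
The old harvester and the new harvester together work at 3/26 per day, so finishing takes 12/13 ÷ 3/26 = 8 days.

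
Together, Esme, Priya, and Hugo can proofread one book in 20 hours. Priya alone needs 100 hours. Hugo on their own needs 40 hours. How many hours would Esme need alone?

Combined rate is 1/20 per hour.
Known contribution: 1/100 + 1/40 = (2 + 5)/200 = 7/200 per hour.
So Esme's rate is 1/20 − 7/200 = 3/200, meaning 200/3 hours alone.

200/3 hours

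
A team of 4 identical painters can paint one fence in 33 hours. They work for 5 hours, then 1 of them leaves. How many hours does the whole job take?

127/3 hours

One painter does 1/132 of the job per hour.
After 5 hours with 4 painters, 5/33 is done (28/33 left).
With 3 painters the rate is 3/132 = 1/44, so the rest takes 28/33 ÷ 1/44 = 112/3 hours.
Total = 5 + 112/3 = 127/3 hours.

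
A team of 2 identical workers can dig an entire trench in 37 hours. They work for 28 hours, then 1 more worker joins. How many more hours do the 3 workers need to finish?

One worker does 1/74 of the job per hour.
After 28 hours with 2 workers, 28/37 is done (9/37 left).
With 3 workers the rate is 3/74, so the rest takes 9/37 ÷ 3/74 = 6 hours.

6 hours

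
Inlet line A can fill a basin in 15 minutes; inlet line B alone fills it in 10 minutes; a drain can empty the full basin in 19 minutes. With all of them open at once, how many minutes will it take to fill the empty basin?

114/13 minutes

Net rate = 1/15 + 1/10 − 1/19 = (38 + 57 − 30)/570 = 65/570 = 13/114 per minute.
Filling time = 1 ÷ (13/114) = 114/13 minutes.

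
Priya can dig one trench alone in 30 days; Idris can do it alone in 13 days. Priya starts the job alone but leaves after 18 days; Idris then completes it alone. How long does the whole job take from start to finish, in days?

116/5 days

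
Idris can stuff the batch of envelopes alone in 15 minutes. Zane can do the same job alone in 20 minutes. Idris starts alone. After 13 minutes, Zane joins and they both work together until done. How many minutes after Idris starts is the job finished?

99/7 minutes

In the first 13 minutes Idris alone does 13/15 of the job, leaving 2/15.
Once everyone is working, combined rate: 1/15 + 1/20 = (4 + 3)/60 = 7/60 per minute.
Remaining 2/15 at 7/60 per minute takes 8/7 minutes.
Total from the start = 13 + 8/7 = 99/7 minutes.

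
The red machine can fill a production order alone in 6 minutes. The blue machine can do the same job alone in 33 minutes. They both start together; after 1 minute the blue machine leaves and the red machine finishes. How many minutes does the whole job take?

In the first 1 minute the combined rate is 13/66, so 13/66 of the job is done, leaving 53/66.
After the blue machine leaves the rate is 1/6 per minute; the remaining 53/66 takes 53/11 minutes.
Total = 1 + 53/11 = 64/11 minutes.

64/11 minutes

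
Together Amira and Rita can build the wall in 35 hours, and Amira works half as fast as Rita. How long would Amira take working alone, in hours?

Let Rita's rate be r; then Amira's rate is (1/2)r, so together (1/2 + 1)r = (3/2)r = 1/35.
Thus r = 2/105 per hour.
Rita alone: 105/2 hours; Amira alone: 105 hours.

105 hours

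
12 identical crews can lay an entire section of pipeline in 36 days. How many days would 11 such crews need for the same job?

432/11 days

Total work is 12·36 = 432 crew-days.
With 11 crews: 432/11 days.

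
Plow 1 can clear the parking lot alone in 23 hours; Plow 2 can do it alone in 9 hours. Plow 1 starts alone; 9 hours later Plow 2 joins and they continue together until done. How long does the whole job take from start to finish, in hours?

In 9 hours Plow 1 does 9/23 of the job, leaving 14/23.
Plow 1 and Plow 2 together work at 32/207 per hour, so finishing takes 14/23 ÷ 32/207 = 63/16 hours.
Total time = 9 + 63/16 = 207/16 hours.

207/16 hours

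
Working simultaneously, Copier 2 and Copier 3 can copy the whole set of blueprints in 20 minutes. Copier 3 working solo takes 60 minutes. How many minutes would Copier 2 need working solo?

Combined rate is 1/20 per minute.
Known contribution: 1/60 per minute.
So Copier 2's rate is 1/20 − 1/60 = 1/30, meaning 30 minutes alone.

30 minutes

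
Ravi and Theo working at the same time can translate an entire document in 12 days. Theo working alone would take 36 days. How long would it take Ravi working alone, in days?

18 days

Combined rate is 1/12 per day.
Known contribution: 1/36 per day.
So Ravi's rate is 1/12 − 1/36 = 1/18, meaning 18 days alone.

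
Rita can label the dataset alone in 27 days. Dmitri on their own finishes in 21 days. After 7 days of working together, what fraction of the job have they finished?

Combined rate: 1/27 + 1/21 = (7 + 9)/189 = 16/189 per day.
In 7 days they complete 7·16/189 = 16/27 of the job.

16/27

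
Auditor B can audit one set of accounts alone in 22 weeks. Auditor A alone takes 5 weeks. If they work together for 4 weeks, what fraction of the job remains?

Combined rate: 1/22 + 1/5 = (5 + 22)/110 = 27/110 per week.
In 4 weeks they complete 4·27/110 = 54/55 of the job.
So 1/55 remains.

1/55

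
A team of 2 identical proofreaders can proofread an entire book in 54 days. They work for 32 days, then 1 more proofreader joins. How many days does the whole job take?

140/3 days

One proofreader does 1/108 of the job per day.
After 32 days with 2 proofreaders, 16/27 is done (11/27 left).
With 3 proofreaders the rate is 3/108 = 1/36, so the rest takes 11/27 ÷ 1/36 = 44/3 days.
Total = 32 + 44/3 = 140/3 days.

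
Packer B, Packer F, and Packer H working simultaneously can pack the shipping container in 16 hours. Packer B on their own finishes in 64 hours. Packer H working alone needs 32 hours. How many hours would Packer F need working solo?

Combined rate is 1/16 per hour.
Known contribution: 1/64 + 1/32 = (1 + 2)/64 = 3/64 per hour.
So Packer F's rate is 1/16 − 3/64 = 1/64, meaning 64 hours alone.

64 hours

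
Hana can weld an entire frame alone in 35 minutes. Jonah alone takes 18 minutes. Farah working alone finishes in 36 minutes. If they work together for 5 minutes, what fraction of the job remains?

Combined rate: 1/35 + 1/18 + 1/36 = (36 + 70 + 35)/1260 = 141/1260 = 47/420 per minute.
In 5 minutes they complete 5·47/420 = 47/84 of the job.
So 37/84 remains.

37/84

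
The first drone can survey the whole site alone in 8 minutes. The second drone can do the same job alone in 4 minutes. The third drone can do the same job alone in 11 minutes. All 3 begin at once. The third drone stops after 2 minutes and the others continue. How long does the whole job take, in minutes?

24/11 minutes

In the first 2 minutes the combined rate is 41/88, so 41/44 of the job is done, leaving 3/44.
After the third drone leaves the rate is 3/8 per minute; the remaining 3/44 takes 2/11 minutes.
Total = 2 + 2/11 = 24/11 minutes.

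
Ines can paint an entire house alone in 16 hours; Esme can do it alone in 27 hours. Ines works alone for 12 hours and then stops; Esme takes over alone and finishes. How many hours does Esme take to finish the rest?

In 12 hours Ines does 12/16 = 3/4 of the job, leaving 1/4.
Esme works at 1/27 per hour, so finishing takes 1/4 ÷ 1/27 = 27/4 hours.

27/4 hours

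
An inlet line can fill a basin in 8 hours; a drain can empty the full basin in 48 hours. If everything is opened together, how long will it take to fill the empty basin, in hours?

48/5 hours

Net rate = 1/8 − 1/48 = (6 − 1)/48 = 5/48 per hour.
Filling time = 1 ÷ (5/48) = 48/5 hours.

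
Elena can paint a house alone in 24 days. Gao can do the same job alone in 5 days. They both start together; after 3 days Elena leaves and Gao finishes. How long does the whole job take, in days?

In the first 3 days the combined rate is 29/120, so 29/40 of the job is done, leaving 11/40.
After Elena leaves the rate is 1/5 per day; the remaining 11/40 takes 11/8 days.
Total = 3 + 11/8 = 35/8 days.

35/8 days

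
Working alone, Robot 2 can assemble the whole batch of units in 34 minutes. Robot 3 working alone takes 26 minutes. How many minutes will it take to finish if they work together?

221/15 minutes

With two workers the combined time is the product over the sum: 34·26/(34+26) = 884/60 = 221/15 minutes.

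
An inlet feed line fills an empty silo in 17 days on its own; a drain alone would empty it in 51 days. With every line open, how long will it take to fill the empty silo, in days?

Net rate = 1/17 − 1/51 = (3 − 1)/51 = 2/51 per day.
Filling time = 1 ÷ (2/51) = 51/2 days.

51/2 days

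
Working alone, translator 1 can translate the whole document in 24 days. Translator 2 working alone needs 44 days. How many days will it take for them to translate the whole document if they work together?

Combined rate: 1/24 + 1/44 = (11 + 6)/264 = 17/264 per day.
Time = 1 ÷ (17/264) = 264/17 days.

264/17 days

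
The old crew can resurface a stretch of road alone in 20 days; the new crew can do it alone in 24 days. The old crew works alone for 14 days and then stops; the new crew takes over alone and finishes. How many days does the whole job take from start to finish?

In 14 days the old crew does 14/20 = 7/10 of the job, leaving 3/10.
The new crew works at 1/24 per day, so finishing takes 3/10 ÷ 1/24 = 36/5 days.
Total time = 14 + 36/5 = 106/5 days.

106/5 days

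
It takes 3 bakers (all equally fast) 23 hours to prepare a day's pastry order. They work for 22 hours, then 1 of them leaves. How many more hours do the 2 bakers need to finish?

3/2 hours

One baker does 1/69 of the job per hour.
After 22 hours with 3 bakers, 22/23 is done (1/23 left).
With 2 bakers the rate is 2/69, so the rest takes 1/23 ÷ 2/69 = 3/2 hours.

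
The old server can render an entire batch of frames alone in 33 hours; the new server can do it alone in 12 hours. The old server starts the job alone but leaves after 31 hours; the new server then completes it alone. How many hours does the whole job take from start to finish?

349/11 hours

In 31 hours the old server does 31/33 of the job, leaving 2/33.
The new server works at 1/12 per hour, so finishing takes 2/33 ÷ 1/12 = 8/11 hours.
Total time = 31 + 8/11 = 349/11 hours.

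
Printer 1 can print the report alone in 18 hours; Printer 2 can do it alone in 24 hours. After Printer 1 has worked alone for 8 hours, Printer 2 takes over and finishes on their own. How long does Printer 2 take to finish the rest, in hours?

In 8 hours Printer 1 does 8/18 = 4/9 of the job, leaving 5/9.
Printer 2 works at 1/24 per hour, so finishing takes 5/9 ÷ 1/24 = 40/3 hours.

40/3 hours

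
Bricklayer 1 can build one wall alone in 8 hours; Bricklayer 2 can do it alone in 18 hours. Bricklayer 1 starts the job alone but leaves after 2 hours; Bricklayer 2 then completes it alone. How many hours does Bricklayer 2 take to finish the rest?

27/2 hours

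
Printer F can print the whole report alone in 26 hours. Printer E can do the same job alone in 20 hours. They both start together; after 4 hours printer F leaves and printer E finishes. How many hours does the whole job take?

In the first 4 hours the combined rate is 23/260, so 23/65 of the job is done, leaving 42/65.
After printer F leaves the rate is 1/20 per hour; the remaining 42/65 takes 168/13 hours.
Total = 4 + 168/13 = 220/13 hours.

220/13 hours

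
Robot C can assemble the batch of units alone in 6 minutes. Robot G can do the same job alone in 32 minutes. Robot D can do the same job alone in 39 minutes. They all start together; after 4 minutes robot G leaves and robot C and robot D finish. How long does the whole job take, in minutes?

91/20 minutes

In the first 4 minutes the combined rate is 93/416, so 93/104 of the job is done, leaving 11/104.
After robot G leaves the rate is 5/26 per minute; the remaining 11/104 takes 11/20 minutes.
Total = 4 + 11/20 = 91/20 minutes.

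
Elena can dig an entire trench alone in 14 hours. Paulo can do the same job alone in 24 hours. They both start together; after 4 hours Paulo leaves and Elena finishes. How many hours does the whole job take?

35/3 hours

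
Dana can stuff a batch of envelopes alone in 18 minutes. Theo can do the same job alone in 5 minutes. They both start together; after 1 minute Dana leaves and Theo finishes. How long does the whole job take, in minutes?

In the first 1 minute the combined rate is 23/90, so 23/90 of the job is done, leaving 67/90.
After Dana leaves the rate is 1/5 per minute; the remaining 67/90 takes 67/18 minutes.
Total = 1 + 67/18 = 85/18 minutes.

85/18 minutes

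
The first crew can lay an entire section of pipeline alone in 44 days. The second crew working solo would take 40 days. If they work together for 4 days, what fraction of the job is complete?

Combined rate: 1/44 + 1/40 = (10 + 11)/440 = 21/440 per day.
In 4 days they complete 4·21/440 = 21/110 of the job.

21/110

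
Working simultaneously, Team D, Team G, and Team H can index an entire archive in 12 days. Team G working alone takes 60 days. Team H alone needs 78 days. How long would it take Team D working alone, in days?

130/7 days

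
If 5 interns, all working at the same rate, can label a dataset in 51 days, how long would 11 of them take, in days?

Total work is 5·51 = 255 intern-days.
With 11 interns: 255/11 days.

255/11 days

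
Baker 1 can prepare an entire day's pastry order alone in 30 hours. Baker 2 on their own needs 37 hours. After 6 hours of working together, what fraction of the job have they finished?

67/185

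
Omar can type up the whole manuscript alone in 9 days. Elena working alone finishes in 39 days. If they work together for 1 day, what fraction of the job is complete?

16/117

Combined rate: 1/9 + 1/39 = (13 + 3)/117 = 16/117 per day.
In 1 day they complete 1·16/117 = 16/117 of the job.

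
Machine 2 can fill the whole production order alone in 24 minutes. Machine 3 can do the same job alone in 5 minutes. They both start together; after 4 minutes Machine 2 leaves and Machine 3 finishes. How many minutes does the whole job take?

In the first 4 minutes the combined rate is 29/120, so 29/30 of the job is done, leaving 1/30.
After Machine 2 leaves the rate is 1/5 per minute; the remaining 1/30 takes 1/6 minutes.
Total = 4 + 1/6 = 25/6 minutes.

25/6 minutes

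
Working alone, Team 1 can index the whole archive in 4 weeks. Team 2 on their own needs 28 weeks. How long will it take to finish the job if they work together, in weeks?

With two workers the combined time is the product over the sum: 4·28/(4+28) = 112/32 = 7/2 weeks.

7/2 weeks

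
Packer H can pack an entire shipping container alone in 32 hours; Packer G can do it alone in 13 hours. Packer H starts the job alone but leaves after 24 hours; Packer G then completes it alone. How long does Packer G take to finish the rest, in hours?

In 24 hours Packer H does 24/32 = 3/4 of the job, leaving 1/4.
Packer G works at 1/13 per hour, so finishing takes 1/4 ÷ 1/13 = 13/4 hours.

13/4 hours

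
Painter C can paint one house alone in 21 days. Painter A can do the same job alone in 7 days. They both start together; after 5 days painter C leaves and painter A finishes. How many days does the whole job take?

16/3 days

In the first 5 days the combined rate is 4/21, so 20/21 of the job is done, leaving 1/21.
After painter C leaves the rate is 1/7 per day; the remaining 1/21 takes 1/3 days.
Total = 5 + 1/3 = 16/3 days.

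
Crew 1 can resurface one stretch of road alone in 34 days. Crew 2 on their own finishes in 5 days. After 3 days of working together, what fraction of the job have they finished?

117/170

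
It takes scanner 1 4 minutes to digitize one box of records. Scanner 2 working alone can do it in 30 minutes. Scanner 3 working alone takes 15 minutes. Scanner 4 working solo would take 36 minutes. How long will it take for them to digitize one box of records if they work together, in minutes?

45/17 minutes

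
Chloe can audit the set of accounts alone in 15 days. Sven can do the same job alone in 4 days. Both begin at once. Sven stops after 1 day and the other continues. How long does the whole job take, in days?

45/4 days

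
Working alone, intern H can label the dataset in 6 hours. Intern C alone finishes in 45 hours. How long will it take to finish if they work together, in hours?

With two workers the combined time is the product over the sum: 6·45/(6+45) = 270/51 = 90/17 hours.

90/17 hours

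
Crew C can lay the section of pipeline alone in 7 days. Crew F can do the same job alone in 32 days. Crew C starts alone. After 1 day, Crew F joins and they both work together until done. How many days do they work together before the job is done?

64/13 days

In the first 1 day Crew C alone does 1/7 of the job, leaving 6/7.
Once everyone is working, combined rate: 1/7 + 1/32 = (32 + 7)/224 = 39/224 per day.
Remaining 6/7 at 39/224 per day takes 64/13 days.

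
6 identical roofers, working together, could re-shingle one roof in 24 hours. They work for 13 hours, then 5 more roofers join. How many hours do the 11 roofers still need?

One roofer does 1/144 of the job per hour.
After 13 hours with 6 roofers, 13/24 is done (11/24 left).
With 11 roofers the rate is 11/144, so the rest takes 11/24 ÷ 11/144 = 6 hours.

6 hours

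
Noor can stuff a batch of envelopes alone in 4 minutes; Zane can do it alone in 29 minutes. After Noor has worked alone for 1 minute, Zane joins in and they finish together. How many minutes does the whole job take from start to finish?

40/11 minutes

In 1 minute Noor does 1/4 of the job, leaving 3/4.
Noor and Zane together work at 33/116 per minute, so finishing takes 3/4 ÷ 33/116 = 29/11 minutes.
Total time = 1 + 29/11 = 40/11 minutes.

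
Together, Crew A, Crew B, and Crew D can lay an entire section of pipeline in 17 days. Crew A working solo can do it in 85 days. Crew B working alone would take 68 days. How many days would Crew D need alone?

340/11 days

Combined rate is 1/17 per day.
Known contribution: 1/85 + 1/68 = (4 + 5)/340 = 9/340 per day.
So Crew D's rate is 1/17 − 9/340 = 11/340, meaning 340/11 days alone.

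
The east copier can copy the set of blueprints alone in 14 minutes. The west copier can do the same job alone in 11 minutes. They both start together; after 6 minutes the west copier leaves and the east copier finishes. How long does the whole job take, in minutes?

In the first 6 minutes the combined rate is 25/154, so 75/77 of the job is done, leaving 2/77.
After the west copier leaves the rate is 1/14 per minute; the remaining 2/77 takes 4/11 minutes.
Total = 6 + 4/11 = 70/11 minutes.

70/11 minutes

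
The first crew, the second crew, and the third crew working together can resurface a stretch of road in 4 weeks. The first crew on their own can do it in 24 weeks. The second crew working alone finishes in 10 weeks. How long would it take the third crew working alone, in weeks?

Combined rate is 1/4 per week.
Known contribution: 1/24 + 1/10 = (5 + 12)/120 = 17/120 per week.
So the third crew's rate is 1/4 − 17/120 = 13/120, meaning 120/13 weeks alone.

120/13 weeks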